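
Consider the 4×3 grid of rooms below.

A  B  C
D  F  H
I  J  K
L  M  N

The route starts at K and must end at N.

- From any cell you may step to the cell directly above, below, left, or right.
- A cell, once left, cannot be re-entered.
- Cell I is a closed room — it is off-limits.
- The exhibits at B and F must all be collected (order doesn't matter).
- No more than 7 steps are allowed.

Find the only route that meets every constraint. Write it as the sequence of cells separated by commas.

K, H, C, B, F, J, M, N

The 7-move cap with required stops at B, F leaves no slack for detours.
Route from K: up 2 to C, left 1 to B, down 3 to M, right 1 to N — 7 moves in all.
Check: all required cells visited; 7 ≤ 7 moves.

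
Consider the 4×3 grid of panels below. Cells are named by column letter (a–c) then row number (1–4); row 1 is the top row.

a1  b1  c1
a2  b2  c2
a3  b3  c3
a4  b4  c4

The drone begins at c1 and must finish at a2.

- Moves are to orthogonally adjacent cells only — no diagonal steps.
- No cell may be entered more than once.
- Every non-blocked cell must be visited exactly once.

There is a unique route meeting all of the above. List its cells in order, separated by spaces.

Need to visit all 12 open cells exactly once, starting at c1 and ending at a2.
Cell c4 has only two open neighbours (c3 and b4), so the path must pass straight through it: one of those is the cell it's entered from and the other is where it exits.
Route from c1: down 3 to c4, left 2 to a4, up 1 to a3, right 1 to b3, up 2 to b1, left 1 to a1, down 1 to a2 — 11 moves in all.
Check: all 12 open cells covered.

c1 c2 c3 c4 b4 a4 a3 b3 b2 b1 a1 a2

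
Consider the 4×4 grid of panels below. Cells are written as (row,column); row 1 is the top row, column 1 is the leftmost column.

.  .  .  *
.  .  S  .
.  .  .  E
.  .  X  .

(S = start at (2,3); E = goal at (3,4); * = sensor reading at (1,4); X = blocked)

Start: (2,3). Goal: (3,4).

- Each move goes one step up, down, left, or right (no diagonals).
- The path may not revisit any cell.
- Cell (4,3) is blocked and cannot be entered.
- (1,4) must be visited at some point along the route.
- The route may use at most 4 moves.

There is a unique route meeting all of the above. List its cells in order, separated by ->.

Any route must reach (1,4) and still end at (3,4) within 4 moves, so the order of the required stops is forced.
Route from (2,3): up to (1,3), right to (1,4), 2× down (reaching (3,4)) — 4 moves in all.
Check: all required cells visited; 4 ≤ 4 moves.

(2,3) -> (1,3) -> (1,4) -> (2,4) -> (3,4)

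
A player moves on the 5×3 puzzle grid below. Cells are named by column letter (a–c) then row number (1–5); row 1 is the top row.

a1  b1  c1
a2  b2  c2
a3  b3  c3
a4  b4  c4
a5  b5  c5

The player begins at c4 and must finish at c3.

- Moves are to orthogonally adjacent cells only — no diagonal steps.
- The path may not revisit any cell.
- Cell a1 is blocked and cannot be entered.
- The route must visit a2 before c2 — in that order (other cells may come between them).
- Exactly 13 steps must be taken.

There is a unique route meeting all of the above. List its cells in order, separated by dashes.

c4 - c5 - b5 - a5 - a4 - b4 - b3 - a3 - a2 - b2 - b1 - c1 - c2 - c3

The waypoints must appear in the order a2, c2, with no cell reused.
Route from c4: down to c5, 2× left (reaching a5), up to a4, right to b4, up to b3, left to a3, up to a2, right to b2, up to b1, right to c1, 2× down (reaching c3) — 13 moves in all.
Check: order respected (a2 at step 8, c2 at step 12); 13 moves as required.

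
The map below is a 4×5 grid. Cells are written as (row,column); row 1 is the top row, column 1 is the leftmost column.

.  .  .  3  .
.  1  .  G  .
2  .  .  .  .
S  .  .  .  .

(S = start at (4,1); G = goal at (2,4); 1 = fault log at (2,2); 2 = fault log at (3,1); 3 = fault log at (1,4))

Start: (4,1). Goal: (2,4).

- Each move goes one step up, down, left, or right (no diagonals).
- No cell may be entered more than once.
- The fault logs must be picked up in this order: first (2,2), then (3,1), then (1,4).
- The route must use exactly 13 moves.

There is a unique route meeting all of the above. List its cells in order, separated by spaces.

The waypoints must appear in the order (2,2), (3,1), (1,4), with no cell reused.
Route from (4,1): right 2 to (4,3), up 2 to (2,3), left 1 to (2,2), down 1 to (3,2), left 1 to (3,1), up 2 to (1,1), right 3 to (1,4), down 1 to (2,4) — 13 moves in all.
Check: order respected (1 at step 5, 2 at step 7, 3 at step 12); 13 moves as required.

(4,1) (4,2) (4,3) (3,3) (2,3) (2,2) (3,2) (3,1) (2,1) (1,1) (1,2) (1,3) (1,4) (2,4)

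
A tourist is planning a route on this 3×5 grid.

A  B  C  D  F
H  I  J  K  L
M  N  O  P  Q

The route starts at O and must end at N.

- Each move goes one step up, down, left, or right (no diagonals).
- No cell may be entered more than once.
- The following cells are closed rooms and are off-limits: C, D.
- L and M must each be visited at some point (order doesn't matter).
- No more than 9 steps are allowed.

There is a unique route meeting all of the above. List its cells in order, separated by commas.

Any route must reach L and M and still end at N within 9 moves, so the order of the required stops is forced.
Route from O: right 2 to Q, up 1 to L, left 4 to H, down 1 to M, right 1 to N — 9 moves in all.
Check: all required cells visited; 9 ≤ 9 moves.

O, P, Q, L, K, J, I, H, M, N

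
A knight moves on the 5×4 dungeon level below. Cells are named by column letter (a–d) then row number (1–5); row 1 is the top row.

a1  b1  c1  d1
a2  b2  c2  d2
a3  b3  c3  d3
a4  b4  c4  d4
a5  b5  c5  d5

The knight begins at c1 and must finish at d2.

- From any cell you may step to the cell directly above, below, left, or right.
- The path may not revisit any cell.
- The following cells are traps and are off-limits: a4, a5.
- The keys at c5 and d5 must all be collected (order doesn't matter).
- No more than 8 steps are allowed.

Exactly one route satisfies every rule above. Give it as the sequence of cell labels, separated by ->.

c1 -> c2 -> c3 -> c4 -> c5 -> d5 -> d4 -> d3 -> d2

The budget equals the shortest possible length, so every move has to be on a shortest route through the required cells.
Route from c1: 4× down (reaching c5), right to d5, 3× up (reaching d2) — 8 moves in all.
Check: all required cells visited; 8 ≤ 8 moves.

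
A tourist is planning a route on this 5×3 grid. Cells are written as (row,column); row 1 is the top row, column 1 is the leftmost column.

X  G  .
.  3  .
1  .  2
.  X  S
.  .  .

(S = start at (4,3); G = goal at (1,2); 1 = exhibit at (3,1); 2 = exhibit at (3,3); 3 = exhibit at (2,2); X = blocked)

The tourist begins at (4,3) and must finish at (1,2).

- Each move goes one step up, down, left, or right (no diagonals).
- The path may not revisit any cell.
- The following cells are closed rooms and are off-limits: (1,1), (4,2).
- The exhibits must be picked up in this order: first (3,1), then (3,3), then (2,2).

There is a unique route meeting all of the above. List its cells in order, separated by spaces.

(4,3) (5,3) (5,2) (5,1) (4,1) (3,1) (3,2) (3,3) (2,3) (2,2) (1,2)

The waypoints must appear in the order (3,1), (3,3), (2,2), with no cell reused.
Route from (4,3): down to (5,3), 2× left (reaching (5,1)), 2× up (reaching (3,1)), 2× right (reaching (3,3)), up to (2,3), left to (2,2), up to (1,2) — 10 moves in all.
Check: order respected (1 at step 5, 2 at step 7, 3 at step 9).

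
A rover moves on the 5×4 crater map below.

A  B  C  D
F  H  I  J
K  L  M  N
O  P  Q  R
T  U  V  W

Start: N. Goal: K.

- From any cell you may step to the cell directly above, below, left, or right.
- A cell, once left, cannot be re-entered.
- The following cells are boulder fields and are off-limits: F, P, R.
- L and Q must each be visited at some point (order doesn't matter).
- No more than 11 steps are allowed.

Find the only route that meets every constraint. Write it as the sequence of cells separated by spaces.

The budget equals the shortest possible length, so every move has to be on a shortest route through the required cells.
Route from N: up 1 to J, left 2 to H, down 1 to L, right 1 to M, down 2 to V, left 2 to T, up 2 to K — 11 moves in all.
Check: all required cells visited; 11 ≤ 11 moves.

N J I H L M Q V U T O K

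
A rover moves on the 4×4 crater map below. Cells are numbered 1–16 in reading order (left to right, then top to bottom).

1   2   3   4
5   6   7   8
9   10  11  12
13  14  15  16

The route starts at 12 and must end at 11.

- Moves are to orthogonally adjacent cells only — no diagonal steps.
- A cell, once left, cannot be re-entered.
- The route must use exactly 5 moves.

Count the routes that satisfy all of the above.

3

Need simple routes of exactly 5 moves from 12 to 11 (Manhattan distance 1, so 2 moves are spent on a detour and 2 undoing it).
Enumerating: 12 8 4 3 7 11 | 12 8 7 6 10 11 | 12 16 15 14 10 11.
That gives 3 routes.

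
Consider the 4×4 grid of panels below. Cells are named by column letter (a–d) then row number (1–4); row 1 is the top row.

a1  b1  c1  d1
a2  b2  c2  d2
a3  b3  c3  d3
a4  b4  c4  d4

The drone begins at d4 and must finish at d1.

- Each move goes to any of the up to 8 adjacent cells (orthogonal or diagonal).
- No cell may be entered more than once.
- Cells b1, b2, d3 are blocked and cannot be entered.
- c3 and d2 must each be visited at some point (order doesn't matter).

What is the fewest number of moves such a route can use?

Any route passes through c3 and d2 in some order between d4 and d1. Summing Chebyshev distances along each leg and taking the cheapest ordering (d4 → c3 → d2 → d1) gives a lower bound of 1 + 1 + 1 = 3 moves.
A route of 3 moves achieves this: d4 → c3 → d2 → d1.
Since 3 matches the lower bound, it is optimal.

3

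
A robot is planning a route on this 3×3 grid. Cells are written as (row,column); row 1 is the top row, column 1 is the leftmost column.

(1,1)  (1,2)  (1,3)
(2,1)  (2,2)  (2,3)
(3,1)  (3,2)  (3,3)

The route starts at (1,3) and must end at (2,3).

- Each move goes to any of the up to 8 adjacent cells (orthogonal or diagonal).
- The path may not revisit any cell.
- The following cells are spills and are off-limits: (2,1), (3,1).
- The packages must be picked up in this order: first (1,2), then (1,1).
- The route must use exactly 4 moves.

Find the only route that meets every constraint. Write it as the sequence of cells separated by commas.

The waypoints must appear in the order (1,2), (1,1), with no cell reused.
Route from (1,3): 2× left (reaching (1,1)), down-right to (2,2), right to (2,3) — 4 moves in all.
Check: order respected ((1,2) at step 1, (1,1) at step 2); 4 moves as required.

(1,3), (1,2), (1,1), (2,2), (2,3)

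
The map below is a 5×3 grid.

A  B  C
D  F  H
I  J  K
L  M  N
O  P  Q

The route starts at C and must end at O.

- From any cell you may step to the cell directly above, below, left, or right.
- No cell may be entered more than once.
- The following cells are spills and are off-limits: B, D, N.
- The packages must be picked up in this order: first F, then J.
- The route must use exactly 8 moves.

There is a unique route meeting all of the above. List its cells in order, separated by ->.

The waypoints must appear in the order F, J, with no cell reused.
Route from C: down 1 to H, left 1 to F, down 1 to J, left 1 to I, down 1 to L, right 1 to M, down 1 to P, left 1 to O — 8 moves in all.
Check: order respected (F at step 2, J at step 3); 8 moves as required.

C -> H -> F -> J -> I -> L -> M -> P -> O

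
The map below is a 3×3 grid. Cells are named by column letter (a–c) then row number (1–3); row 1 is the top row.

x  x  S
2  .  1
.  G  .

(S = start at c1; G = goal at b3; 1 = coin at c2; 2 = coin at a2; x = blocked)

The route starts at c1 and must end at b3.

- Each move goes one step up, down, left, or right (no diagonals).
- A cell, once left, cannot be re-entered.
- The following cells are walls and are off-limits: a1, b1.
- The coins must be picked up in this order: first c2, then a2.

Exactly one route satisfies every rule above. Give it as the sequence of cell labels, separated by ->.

The waypoints must appear in the order c2, a2, with no cell reused.
Route from c1: down to c2, 2× left (reaching a2), down to a3, right to b3 — 5 moves in all.
Check: order respected (1 at step 1, 2 at step 3).

c1 -> c2 -> b2 -> a2 -> a3 -> b3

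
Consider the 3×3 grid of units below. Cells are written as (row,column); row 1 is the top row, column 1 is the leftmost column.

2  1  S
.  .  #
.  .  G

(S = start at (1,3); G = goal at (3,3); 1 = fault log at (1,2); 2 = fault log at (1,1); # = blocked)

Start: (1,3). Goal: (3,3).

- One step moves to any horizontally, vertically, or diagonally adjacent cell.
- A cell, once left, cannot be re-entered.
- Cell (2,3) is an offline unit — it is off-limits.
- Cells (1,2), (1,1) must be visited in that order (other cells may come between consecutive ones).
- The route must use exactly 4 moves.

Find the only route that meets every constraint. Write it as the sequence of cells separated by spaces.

The waypoints must appear in the order (1,2), (1,1), with no cell reused.
Route from (1,3): left 2 to (1,1), down-right 2 to (3,3) — 4 moves in all.
Check: order respected (1 at step 1, 2 at step 2); 4 moves as required.

(1,3) (1,2) (1,1) (2,2) (3,3)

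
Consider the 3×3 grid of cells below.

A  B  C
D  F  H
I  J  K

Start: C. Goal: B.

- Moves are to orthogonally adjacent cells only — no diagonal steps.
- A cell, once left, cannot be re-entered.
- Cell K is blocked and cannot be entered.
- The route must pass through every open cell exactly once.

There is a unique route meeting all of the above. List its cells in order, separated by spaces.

C H F J I D A B

Need to visit all 8 open cells exactly once, starting at C and ending at B.
Route from C: down 1 to H, left 1 to F, down 1 to J, left 1 to I, up 2 to A, right 1 to B — 7 moves in all.
Check: all 8 open cells covered.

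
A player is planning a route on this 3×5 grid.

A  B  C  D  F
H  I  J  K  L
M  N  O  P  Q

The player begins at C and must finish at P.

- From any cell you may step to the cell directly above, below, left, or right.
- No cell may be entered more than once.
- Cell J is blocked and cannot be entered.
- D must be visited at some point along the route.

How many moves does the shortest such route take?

Any route passes through D somewhere between C and P. Summing Manhattan distances along the two legs (C → D → P) gives a lower bound of 1 + 2 = 3 moves.
A route of 3 moves achieves this: C → D → K → P.
Since 3 matches the lower bound, it is optimal.

3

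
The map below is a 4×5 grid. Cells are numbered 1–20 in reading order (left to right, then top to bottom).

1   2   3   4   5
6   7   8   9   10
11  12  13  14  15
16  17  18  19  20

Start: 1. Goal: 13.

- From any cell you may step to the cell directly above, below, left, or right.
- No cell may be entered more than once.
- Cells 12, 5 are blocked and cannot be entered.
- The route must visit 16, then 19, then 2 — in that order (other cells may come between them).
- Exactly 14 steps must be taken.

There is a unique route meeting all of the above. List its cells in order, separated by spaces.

1 6 11 16 17 18 19 14 9 4 3 2 7 8 13

The waypoints must appear in the order 16, 19, 2, with no cell reused.
Route from 1: down 3 to 16, right 3 to 19, up 3 to 4, left 2 to 2, down 1 to 7, right 1 to 8, down 1 to 13 — 14 moves in all.
Check: order respected (16 at step 3, 19 at step 6, 2 at step 11); 14 moves as required.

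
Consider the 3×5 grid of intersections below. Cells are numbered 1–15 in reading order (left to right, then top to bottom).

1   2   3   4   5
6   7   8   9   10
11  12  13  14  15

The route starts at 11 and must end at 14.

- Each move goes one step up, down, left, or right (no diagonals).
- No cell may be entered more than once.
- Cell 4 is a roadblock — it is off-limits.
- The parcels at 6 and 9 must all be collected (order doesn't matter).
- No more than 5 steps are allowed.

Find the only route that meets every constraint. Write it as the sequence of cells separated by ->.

11 -> 6 -> 7 -> 8 -> 9 -> 14

Any route must reach 6 and 9 and still end at 14 within 5 moves, so the order of the required stops is forced.
Route from 11: up to 6, 3× right (reaching 9), down to 14 — 5 moves in all.
Check: all required cells visited; 5 ≤ 5 moves.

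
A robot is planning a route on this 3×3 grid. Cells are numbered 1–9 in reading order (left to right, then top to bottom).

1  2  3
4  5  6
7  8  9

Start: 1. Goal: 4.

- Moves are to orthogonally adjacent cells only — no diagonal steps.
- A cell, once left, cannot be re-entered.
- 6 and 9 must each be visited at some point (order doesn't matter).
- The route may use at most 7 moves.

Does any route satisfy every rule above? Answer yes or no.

One route that works: 1 → 2 → 5 → 6 → 9 → 8 → 7 → 4.

yes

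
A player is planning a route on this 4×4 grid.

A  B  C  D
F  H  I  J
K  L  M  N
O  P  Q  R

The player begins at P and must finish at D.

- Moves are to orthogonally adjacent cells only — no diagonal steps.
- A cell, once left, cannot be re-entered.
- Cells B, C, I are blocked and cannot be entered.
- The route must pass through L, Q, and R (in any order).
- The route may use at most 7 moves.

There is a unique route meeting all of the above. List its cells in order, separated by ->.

The budget equals the shortest possible length, so every move has to be on a shortest route through the required cells.
Route from P: up 1 to L, right 1 to M, down 1 to Q, right 1 to R, up 3 to D — 7 moves in all.
Check: all required cells visited; 7 ≤ 7 moves.

P -> L -> M -> Q -> R -> N -> J -> D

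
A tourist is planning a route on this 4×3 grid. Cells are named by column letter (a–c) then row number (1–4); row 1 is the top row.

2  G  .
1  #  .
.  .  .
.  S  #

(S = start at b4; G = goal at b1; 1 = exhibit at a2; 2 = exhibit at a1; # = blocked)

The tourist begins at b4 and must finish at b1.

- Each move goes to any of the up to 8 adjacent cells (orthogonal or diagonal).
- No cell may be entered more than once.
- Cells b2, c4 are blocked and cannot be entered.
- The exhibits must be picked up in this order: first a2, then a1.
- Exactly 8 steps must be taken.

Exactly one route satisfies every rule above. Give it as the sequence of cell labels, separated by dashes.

The waypoints must appear in the order a2, a1, with no cell reused.
Route from b4: up-right 1 to c3, up 1 to c2, down-left 2 to a4, up 3 to a1, right 1 to b1 — 8 moves in all.
Check: order respected (1 at step 6, 2 at step 7); 8 moves as required.

b4 - c3 - c2 - b3 - a4 - a3 - a2 - a1 - b1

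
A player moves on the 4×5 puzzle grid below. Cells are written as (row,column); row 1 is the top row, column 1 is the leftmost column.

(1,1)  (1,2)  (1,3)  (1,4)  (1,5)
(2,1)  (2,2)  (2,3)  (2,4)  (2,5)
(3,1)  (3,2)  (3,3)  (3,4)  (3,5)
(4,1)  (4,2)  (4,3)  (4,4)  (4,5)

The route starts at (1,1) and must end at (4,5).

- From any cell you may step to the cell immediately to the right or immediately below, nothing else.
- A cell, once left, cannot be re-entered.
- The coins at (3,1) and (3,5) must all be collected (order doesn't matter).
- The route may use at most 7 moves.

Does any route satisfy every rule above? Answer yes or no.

One route that works: (1,1) → (2,1) → (3,1) → (3,2) → (3,3) → (3,4) → (3,5) → (4,5).

yes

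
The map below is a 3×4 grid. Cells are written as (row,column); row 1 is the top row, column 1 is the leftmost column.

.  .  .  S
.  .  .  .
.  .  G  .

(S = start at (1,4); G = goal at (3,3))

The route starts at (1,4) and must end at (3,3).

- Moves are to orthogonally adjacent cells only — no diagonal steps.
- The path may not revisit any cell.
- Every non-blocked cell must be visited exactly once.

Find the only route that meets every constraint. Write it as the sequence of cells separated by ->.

Need to visit all 12 open cells exactly once, starting at (1,4) and ending at (3,3).
Cell (3,4) has only two open neighbours ((2,4) and (3,3)), so the path must pass straight through it: one of those is the cell it's entered from and the other is where it exits.
Route from (1,4): 3× left (reaching (1,1)), 2× down (reaching (3,1)), right to (3,2), up to (2,2), 2× right (reaching (2,4)), down to (3,4), left to (3,3) — 11 moves in all.
Check: all 12 open cells covered.

(1,4) -> (1,3) -> (1,2) -> (1,1) -> (2,1) -> (3,1) -> (3,2) -> (2,2) -> (2,3) -> (2,4) -> (3,4) -> (3,3)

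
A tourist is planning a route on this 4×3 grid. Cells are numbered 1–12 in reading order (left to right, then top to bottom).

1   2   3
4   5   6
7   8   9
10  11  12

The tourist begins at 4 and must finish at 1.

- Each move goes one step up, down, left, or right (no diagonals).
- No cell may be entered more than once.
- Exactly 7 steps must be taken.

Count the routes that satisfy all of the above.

Need simple routes of exactly 7 moves from 4 to 1 (Manhattan distance 1, so 3 moves are spent on a detour and 3 undoing it).
Enumerating: 4 7 10 11 8 5 2 1 | 4 7 8 5 6 3 2 1 | 4 7 8 9 6 3 2 1 | 4 7 8 9 6 5 2 1 | 4 5 8 9 6 3 2 1.
That gives 5 routes.

5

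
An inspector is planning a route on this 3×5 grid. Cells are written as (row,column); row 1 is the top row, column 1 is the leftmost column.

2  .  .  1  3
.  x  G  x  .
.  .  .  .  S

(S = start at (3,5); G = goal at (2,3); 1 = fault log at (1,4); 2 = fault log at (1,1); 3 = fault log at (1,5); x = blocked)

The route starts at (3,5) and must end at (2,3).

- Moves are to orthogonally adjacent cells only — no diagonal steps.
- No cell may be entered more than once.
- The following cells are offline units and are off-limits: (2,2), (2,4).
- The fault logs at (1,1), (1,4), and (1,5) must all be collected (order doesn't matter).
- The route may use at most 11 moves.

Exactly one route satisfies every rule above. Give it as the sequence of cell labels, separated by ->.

(3,5) -> (2,5) -> (1,5) -> (1,4) -> (1,3) -> (1,2) -> (1,1) -> (2,1) -> (3,1) -> (3,2) -> (3,3) -> (2,3)

The budget equals the shortest possible length, so every move has to be on a shortest route through the required cells.
Route from (3,5): up 2 to (1,5), left 4 to (1,1), down 2 to (3,1), right 2 to (3,3), up 1 to (2,3) — 11 moves in all.
Check: all required cells visited; 11 ≤ 11 moves.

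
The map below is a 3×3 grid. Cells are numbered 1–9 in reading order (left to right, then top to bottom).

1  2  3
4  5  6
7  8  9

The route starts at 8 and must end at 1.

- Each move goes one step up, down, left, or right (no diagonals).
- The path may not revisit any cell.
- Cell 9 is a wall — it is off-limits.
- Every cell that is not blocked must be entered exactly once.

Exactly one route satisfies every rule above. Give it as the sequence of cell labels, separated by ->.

8 -> 7 -> 4 -> 5 -> 6 -> 3 -> 2 -> 1

Need to visit all 8 open cells exactly once, starting at 8 and ending at 1.
Cell 6 has only two open neighbours (3 and 5), so the path must pass straight through it: one of those is the cell it's entered from and the other is where it exits.
Route from 8: left to 7, up to 4, 2× right (reaching 6), up to 3, 2× left (reaching 1) — 7 moves in all.
Check: all 8 open cells covered.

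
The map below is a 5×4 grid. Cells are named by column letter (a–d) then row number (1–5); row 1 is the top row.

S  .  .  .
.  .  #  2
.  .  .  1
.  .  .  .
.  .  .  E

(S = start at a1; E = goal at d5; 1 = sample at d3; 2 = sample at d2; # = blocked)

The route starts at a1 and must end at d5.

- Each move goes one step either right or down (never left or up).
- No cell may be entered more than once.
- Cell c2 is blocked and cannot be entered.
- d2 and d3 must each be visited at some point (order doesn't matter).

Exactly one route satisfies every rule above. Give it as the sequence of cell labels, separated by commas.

Moves only go right or down, so the column and row indices never decrease.
Route from a1: 3× right (reaching d1), 4× down (reaching d5) — 7 moves in all.
Check: all required cells visited.

a1, b1, c1, d1, d2, d3, d4, d5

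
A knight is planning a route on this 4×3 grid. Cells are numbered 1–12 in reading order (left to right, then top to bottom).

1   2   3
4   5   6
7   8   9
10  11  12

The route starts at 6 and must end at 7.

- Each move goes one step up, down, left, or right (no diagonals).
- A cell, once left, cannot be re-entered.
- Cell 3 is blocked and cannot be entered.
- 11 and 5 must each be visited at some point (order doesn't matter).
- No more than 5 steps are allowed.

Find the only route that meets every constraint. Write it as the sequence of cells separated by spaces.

6 5 8 11 10 7

The 5-move cap with required stops at 11, 5 leaves no slack for detours.
Route from 6: left 1 to 5, down 2 to 11, left 1 to 10, up 1 to 7 — 5 moves in all.
Check: all required cells visited; 5 ≤ 5 moves.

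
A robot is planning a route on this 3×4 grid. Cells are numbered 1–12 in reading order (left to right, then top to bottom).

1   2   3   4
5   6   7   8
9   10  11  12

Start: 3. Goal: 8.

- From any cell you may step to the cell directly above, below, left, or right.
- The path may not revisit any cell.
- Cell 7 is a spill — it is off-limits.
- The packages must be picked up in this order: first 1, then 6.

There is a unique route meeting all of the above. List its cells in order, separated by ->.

3 -> 2 -> 1 -> 5 -> 6 -> 10 -> 11 -> 12 -> 8

The waypoints must appear in the order 1, 6, with no cell reused.
Route from 3: left 2 to 1, down 1 to 5, right 1 to 6, down 1 to 10, right 2 to 12, up 1 to 8 — 8 moves in all.
Check: order respected (1 at step 2, 6 at step 4).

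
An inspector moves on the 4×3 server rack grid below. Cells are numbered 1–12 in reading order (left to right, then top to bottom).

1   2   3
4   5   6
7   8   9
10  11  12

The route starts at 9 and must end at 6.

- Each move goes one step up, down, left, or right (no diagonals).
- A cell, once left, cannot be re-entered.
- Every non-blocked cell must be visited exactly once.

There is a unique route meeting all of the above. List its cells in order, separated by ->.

Need to visit all 12 open cells exactly once, starting at 9 and ending at 6.
Route from 9: down 1 to 12, left 2 to 10, up 1 to 7, right 1 to 8, up 1 to 5, left 1 to 4, up 1 to 1, right 2 to 3, down 1 to 6 — 11 moves in all.
Check: all 12 open cells covered.

9 -> 12 -> 11 -> 10 -> 7 -> 8 -> 5 -> 4 -> 1 -> 2 -> 3 -> 6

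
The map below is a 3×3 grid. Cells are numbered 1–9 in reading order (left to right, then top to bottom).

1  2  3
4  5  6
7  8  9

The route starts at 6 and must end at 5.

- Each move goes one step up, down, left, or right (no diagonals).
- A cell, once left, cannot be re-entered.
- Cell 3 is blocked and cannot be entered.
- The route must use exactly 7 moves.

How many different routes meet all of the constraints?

1

Need simple routes of exactly 7 moves from 6 to 5 (Manhattan distance 1, so 3 moves are spent on a detour and 3 undoing it).
Enumerating: 6 9 8 7 4 1 2 5.
That gives 1 route.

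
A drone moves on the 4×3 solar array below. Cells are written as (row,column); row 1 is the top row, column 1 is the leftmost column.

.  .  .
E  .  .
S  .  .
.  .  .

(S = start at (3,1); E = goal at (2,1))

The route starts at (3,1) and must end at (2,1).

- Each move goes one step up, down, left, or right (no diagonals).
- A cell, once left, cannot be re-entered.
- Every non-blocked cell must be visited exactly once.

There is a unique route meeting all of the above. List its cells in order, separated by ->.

Need to visit all 12 open cells exactly once, starting at (3,1) and ending at (2,1).
Route from (3,1): down 1 to (4,1), right 2 to (4,3), up 1 to (3,3), left 1 to (3,2), up 1 to (2,2), right 1 to (2,3), up 1 to (1,3), left 2 to (1,1), down 1 to (2,1) — 11 moves in all.
Check: all 12 open cells covered.

(3,1) -> (4,1) -> (4,2) -> (4,3) -> (3,3) -> (3,2) -> (2,2) -> (2,3) -> (1,3) -> (1,2) -> (1,1) -> (2,1)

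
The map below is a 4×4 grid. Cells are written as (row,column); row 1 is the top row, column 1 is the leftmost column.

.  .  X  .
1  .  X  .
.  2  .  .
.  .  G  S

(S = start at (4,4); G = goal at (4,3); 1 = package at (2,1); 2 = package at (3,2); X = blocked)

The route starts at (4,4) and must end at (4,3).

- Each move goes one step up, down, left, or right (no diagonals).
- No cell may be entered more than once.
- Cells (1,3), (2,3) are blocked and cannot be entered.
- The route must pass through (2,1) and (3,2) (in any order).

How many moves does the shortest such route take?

9

Any route passes through (2,1) and (3,2) in some order between (4,4) and (4,3). Summing Manhattan distances along each leg and taking the cheapest ordering ((4,4) → (2,1) → (3,2) → (4,3)) gives a lower bound of 5 + 2 + 2 = 9 moves.
A route of 9 moves achieves this: (4,4) → (3,4) → (3,3) → (3,2) → (2,2) → (2,1) → (3,1) → (4,1) → (4,2) → (4,3).
Since 9 matches the lower bound, it is optimal.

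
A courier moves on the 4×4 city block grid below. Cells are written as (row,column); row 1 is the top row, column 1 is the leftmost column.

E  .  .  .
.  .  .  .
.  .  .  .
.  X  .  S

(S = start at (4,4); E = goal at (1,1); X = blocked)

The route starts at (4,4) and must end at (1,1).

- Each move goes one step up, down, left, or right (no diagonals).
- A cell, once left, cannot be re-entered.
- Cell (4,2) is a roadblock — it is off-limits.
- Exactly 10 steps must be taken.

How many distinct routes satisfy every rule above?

Need simple routes of exactly 10 moves from (4,4) to (1,1) (Manhattan distance 6, so 2 moves are spent on a detour and 2 undoing it).
Branch systematically from the start, pruning whenever the remaining move budget drops below the Manhattan distance to (1,1) or differs from it in parity. Grouping the completions by first move — via (3,4): 11; via (4,3): 9 — and summing: 11 + 9 = 20.
That gives 20 routes.

20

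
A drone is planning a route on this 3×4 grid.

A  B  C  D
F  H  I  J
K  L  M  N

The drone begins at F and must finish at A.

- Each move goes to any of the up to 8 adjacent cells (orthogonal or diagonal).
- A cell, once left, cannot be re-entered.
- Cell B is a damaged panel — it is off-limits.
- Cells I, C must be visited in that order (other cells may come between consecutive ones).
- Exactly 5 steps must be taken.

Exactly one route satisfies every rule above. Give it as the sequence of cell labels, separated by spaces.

The waypoints must appear in the order I, C, with no cell reused.
Route from F: down-right 1 to L, up-right 1 to I, up 1 to C, down-left 1 to H, up-left 1 to A — 5 moves in all.
Check: order respected (I at step 2, C at step 3); 5 moves as required.

F L I C H A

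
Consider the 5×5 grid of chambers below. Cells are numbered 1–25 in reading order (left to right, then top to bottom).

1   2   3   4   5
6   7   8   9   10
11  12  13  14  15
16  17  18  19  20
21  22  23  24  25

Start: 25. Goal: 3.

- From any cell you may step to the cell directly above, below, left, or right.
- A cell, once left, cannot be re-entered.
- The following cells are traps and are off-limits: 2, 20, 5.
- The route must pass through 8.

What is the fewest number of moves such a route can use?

Any route passes through 8 somewhere between 25 and 3. Summing Manhattan distances along the two legs (25 → 8 → 3) gives a lower bound of 5 + 1 = 6 moves.
A route of 6 moves achieves this: 25 → 24 → 19 → 14 → 9 → 8 → 3.
Since 6 matches the lower bound, it is optimal.

6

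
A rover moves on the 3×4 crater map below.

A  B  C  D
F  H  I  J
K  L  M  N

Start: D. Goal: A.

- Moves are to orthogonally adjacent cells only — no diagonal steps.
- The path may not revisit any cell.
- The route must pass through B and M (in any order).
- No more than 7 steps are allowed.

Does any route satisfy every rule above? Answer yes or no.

One route that works: D → J → N → M → I → C → B → A.

yes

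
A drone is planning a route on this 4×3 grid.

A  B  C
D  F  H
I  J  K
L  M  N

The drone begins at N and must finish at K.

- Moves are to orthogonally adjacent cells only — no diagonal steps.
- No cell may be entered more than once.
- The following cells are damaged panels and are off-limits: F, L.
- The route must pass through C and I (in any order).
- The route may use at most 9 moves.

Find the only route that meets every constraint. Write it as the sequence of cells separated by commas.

Any route must reach C and I and still end at K within 9 moves, so the order of the required stops is forced.
Route from N: left to M, up to J, left to I, 2× up (reaching A), 2× right (reaching C), 2× down (reaching K) — 9 moves in all.
Check: all required cells visited; 9 ≤ 9 moves.

N, M, J, I, D, A, B, C, H, K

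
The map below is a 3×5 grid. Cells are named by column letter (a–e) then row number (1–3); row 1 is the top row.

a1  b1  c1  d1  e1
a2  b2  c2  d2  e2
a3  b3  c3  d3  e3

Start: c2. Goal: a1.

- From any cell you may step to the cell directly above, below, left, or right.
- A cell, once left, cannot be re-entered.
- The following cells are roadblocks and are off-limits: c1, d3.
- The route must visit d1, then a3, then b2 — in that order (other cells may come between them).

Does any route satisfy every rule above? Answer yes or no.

Every way from d1 onward to a1 runs back through c2, which the route has already used — so it cannot be completed without a revisit.

no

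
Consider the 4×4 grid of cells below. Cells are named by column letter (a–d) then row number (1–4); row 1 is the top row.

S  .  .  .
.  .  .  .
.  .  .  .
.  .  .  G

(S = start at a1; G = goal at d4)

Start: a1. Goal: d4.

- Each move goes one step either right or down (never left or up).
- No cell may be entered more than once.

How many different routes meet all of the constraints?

A right/down-only route from a1 to d4 makes exactly 3 down-moves and 3 right-moves in some order.
With no other constraints that would be C(6,3) = 20 routes.
That gives 20 routes.

20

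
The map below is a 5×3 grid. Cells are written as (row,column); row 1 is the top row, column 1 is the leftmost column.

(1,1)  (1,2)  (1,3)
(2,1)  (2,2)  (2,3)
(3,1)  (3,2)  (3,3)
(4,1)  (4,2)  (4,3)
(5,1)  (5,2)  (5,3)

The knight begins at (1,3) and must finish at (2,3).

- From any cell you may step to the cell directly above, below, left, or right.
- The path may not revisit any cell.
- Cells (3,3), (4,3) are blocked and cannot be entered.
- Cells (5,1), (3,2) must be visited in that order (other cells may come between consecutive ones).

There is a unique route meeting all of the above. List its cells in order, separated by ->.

(1,3) -> (1,2) -> (1,1) -> (2,1) -> (3,1) -> (4,1) -> (5,1) -> (5,2) -> (4,2) -> (3,2) -> (2,2) -> (2,3)

The waypoints must appear in the order (5,1), (3,2), with no cell reused.
Route from (1,3): left 2 to (1,1), down 4 to (5,1), right 1 to (5,2), up 3 to (2,2), right 1 to (2,3) — 11 moves in all.
Check: order respected ((5,1) at step 6, (3,2) at step 9).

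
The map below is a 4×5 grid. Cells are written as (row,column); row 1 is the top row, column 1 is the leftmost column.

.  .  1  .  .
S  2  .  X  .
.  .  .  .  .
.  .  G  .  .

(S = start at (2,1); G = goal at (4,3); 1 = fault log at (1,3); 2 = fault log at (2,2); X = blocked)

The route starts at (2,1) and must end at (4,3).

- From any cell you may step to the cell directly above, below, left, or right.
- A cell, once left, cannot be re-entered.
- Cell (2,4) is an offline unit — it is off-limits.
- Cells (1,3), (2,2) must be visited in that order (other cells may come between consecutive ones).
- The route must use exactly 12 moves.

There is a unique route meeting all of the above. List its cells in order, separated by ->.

(2,1) -> (1,1) -> (1,2) -> (1,3) -> (2,3) -> (2,2) -> (3,2) -> (3,3) -> (3,4) -> (3,5) -> (4,5) -> (4,4) -> (4,3)

The waypoints must appear in the order (1,3), (2,2), with no cell reused.
Route from (2,1): up to (1,1), 2× right (reaching (1,3)), down to (2,3), left to (2,2), down to (3,2), 3× right (reaching (3,5)), down to (4,5), 2× left (reaching (4,3)) — 12 moves in all.
Check: order respected (1 at step 3, 2 at step 5); 12 moves as required.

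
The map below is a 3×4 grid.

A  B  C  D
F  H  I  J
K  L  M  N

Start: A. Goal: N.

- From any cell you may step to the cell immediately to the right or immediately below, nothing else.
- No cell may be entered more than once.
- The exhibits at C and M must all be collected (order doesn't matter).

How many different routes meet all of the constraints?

A right/down-only route from A to N makes exactly 2 down-moves and 3 right-moves in some order.
With no other constraints that would be C(5,2) = 10 routes.
A monotone route can only reach the required cells in the order C, M, so split there and multiply the segment counts: A→C: 1; C→M: 1; M→N: 1; product = 1.
That gives 1 route.

1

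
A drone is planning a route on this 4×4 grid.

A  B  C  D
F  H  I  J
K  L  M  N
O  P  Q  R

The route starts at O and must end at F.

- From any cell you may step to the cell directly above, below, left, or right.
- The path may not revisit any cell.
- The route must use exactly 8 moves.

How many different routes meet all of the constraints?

21

Need simple routes of exactly 8 moves from O to F (Manhattan distance 2, so 3 moves are spent on a detour and 3 undoing it).
Branch systematically from the start, pruning whenever the remaining move budget drops below the Manhattan distance to F or differs from it in parity. Grouping the completions by first move — via K: 6; via P: 15 — and summing: 6 + 15 = 21.
That gives 21 routes.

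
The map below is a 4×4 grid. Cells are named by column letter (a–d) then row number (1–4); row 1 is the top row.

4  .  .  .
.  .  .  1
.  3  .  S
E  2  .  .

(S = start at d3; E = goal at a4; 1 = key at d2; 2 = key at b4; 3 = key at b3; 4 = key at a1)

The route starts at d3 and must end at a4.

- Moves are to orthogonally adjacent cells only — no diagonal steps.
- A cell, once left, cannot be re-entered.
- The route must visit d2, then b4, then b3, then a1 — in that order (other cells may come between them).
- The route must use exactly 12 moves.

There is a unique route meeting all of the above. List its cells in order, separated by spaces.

The waypoints must appear in the order d2, b4, b3, a1, with no cell reused.
Route from d3: up 1 to d2, left 1 to c2, down 2 to c4, left 1 to b4, up 3 to b1, left 1 to a1, down 3 to a4 — 12 moves in all.
Check: order respected (1 at step 1, 2 at step 5, 3 at step 6, 4 at step 9); 12 moves as required.

d3 d2 c2 c3 c4 b4 b3 b2 b1 a1 a2 a3 a4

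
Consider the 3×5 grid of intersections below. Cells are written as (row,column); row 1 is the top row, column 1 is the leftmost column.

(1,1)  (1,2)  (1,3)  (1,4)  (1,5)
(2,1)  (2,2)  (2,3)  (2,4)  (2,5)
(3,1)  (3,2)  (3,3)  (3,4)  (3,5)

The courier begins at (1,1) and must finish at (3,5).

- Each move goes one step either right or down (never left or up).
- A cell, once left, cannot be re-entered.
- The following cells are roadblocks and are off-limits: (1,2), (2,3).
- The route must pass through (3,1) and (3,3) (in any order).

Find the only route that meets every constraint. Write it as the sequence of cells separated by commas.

Moves only go right or down, so the column and row indices never decrease.
Route from (1,1): 2× down (reaching (3,1)), 4× right (reaching (3,5)) — 6 moves in all.
Check: all required cells visited.

(1,1), (2,1), (3,1), (3,2), (3,3), (3,4), (3,5)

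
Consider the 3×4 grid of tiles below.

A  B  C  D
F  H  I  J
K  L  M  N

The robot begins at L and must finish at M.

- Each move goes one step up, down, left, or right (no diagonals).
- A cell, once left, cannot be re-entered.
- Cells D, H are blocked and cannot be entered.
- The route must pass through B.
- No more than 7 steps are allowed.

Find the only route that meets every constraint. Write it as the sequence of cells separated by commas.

L, K, F, A, B, C, I, M

The 7-move cap with required stops at B leaves no slack for detours.
Route from L: left to K, 2× up (reaching A), 2× right (reaching C), 2× down (reaching M) — 7 moves in all.
Check: all required cells visited; 7 ≤ 7 moves.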